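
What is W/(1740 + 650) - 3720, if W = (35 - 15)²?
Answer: -889040/239 ≈ -3719.8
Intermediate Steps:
W = 400 (W = 20² = 400)
W/(1740 + 650) - 3720 = 400/(1740 + 650) - 3720 = 400/2390 - 3720 = 400*(1/2390) - 3720 = 40/239 - 3720 = -889040/239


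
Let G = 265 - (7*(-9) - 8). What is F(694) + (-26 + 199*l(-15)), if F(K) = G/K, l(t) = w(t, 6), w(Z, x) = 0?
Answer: -8854/347 ≈ -25.516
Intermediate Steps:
l(t) = 0
G = 336 (G = 265 - (-63 - 8) = 265 - 1*(-71) = 265 + 71 = 336)
F(K) = 336/K
F(694) + (-26 + 199*l(-15)) = 336/694 + (-26 + 199*0) = 336*(1/694) + (-26 + 0) = 168/347 - 26 = -8854/347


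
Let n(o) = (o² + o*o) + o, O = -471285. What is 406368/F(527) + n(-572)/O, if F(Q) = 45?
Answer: 472804252/52365 ≈ 9029.0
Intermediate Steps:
n(o) = o + 2*o² (n(o) = (o² + o²) + o = 2*o² + o = o + 2*o²)
406368/F(527) + n(-572)/O = 406368/45 - 572*(1 + 2*(-572))/(-471285) = 406368*(1/45) - 572*(1 - 1144)*(-1/471285) = 45152/5 - 572*(-1143)*(-1/471285) = 45152/5 + 653796*(-1/471285) = 45152/5 - 72644/52365 = 472804252/52365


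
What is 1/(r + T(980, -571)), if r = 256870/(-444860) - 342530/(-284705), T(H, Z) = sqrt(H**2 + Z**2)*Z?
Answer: -4014710854411683374/2691280622450397108379943918755 - 3663810502251822167596*sqrt(1286441)/2691280622450397108379943918755 ≈ -1.5441e-6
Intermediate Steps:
T(H, Z) = Z*sqrt(H**2 + Z**2)
r = 1584914449/2533077326 (r = 256870*(-1/444860) - 342530*(-1/284705) = -25687/44486 + 68506/56941 = 1584914449/2533077326 ≈ 0.62569)
1/(r + T(980, -571)) = 1/(1584914449/2533077326 - 571*sqrt(980**2 + (-571)**2)) = 1/(1584914449/2533077326 - 571*sqrt(960400 + 326041)) = 1/(1584914449/2533077326 - 571*sqrt(1286441))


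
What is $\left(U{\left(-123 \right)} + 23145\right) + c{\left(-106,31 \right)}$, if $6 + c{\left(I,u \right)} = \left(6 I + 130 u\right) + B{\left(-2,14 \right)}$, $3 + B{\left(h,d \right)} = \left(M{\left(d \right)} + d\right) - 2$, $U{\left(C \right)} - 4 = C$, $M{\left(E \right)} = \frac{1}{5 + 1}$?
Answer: $\frac{158539}{6} \approx 26423.0$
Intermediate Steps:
$M{\left(E \right)} = \frac{1}{6}$
$U{\left(C \right)} = 4 + C$
$B{\left(h,d \right)} = - \frac{29}{6} + d$ ($B{\left(h,d \right)} = -3 + \left(\left(\frac{1}{6} + d\right) - 2\right) = -3 + \left(- \frac{11}{6} + d\right) = - \frac{29}{6} + d$)
$c{\left(I,u \right)} = \frac{19}{6} + 6 I + 130 u$ ($c{\left(I,u \right)} = -6 + \left(\left(6 I + 130 u\right) + \left(- \frac{29}{6} + 14\right)\right) = -6 + \left(\left(6 I + 130 u\right) + \frac{55}{6}\right) = -6 + \left(\frac{55}{6} + 6 I + 130 u\right) = \frac{19}{6} + 6 I + 130 u$)
$\left(U{\left(-123 \right)} + 23145\right) + c{\left(-106,31 \right)} = \left(\left(4 - 123\right) + 23145\right) + \left(\frac{19}{6} + 6 \left(-106\right) + 130 \cdot 31\right) = \left(-119 + 23145\right) + \left(\frac{19}{6} - 636 + 4030\right) = 23026 + \frac{20383}{6} = \frac{158539}{6}$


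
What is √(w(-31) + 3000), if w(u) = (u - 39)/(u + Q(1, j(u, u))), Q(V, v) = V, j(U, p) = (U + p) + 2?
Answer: √27021/3 ≈ 54.794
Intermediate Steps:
j(U, p) = 2 + U + p
w(u) = (-39 + u)/(1 + u) (w(u) = (u - 39)/(u + 1) = (-39 + u)/(1 + u))
√(w(-31) + 3000) = √((-39 - 31)/(1 - 31) + 3000) = √(-70/(-30) + 3000) = √(-1/30*(-70) + 3000) = √(7/3 + 3000) = √(9007/3) = √27021/3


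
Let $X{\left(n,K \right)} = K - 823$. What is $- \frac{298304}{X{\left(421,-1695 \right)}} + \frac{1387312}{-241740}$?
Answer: $\frac{8577344668}{76087665} \approx 112.73$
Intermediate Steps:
$X{\left(n,K \right)} = -823 + K$
$- \frac{298304}{X{\left(421,-1695 \right)}} + \frac{1387312}{-241740} = - \frac{298304}{-823 - 1695} + \frac{1387312}{-241740} = - \frac{298304}{-2518} + 1387312 \left(- \frac{1}{241740}\right) = \left(-298304\right) \left(- \frac{1}{2518}\right) - \frac{346828}{60435} = \frac{149152}{1259} - \frac{346828}{60435} = \frac{8577344668}{76087665}$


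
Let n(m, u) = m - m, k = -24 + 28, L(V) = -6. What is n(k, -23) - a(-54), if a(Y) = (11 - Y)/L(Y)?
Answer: 65/6 ≈ 10.833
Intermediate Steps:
k = 4
a(Y) = -11/6 + Y/6 (a(Y) = (11 - Y)/(-6) = (11 - Y)*(-⅙) = -11/6 + Y/6)
n(m, u) = 0
n(k, -23) - a(-54) = 0 - (-11/6 + (⅙)*(-54)) = 0 - (-11/6 - 9) = 0 - 1*(-65/6) = 0 + 65/6 = 65/6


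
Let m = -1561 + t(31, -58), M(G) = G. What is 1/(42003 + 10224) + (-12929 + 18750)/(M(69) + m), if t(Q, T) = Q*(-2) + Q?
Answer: -304011844/79541721 ≈ -3.8220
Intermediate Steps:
t(Q, T) = -Q (t(Q, T) = -2*Q + Q = -Q)
m = -1592 (m = -1561 - 1*31 = -1561 - 31 = -1592)
1/(42003 + 10224) + (-12929 + 18750)/(M(69) + m) = 1/(42003 + 10224) + (-12929 + 18750)/(69 - 1592) = 1/52227 + 5821/(-1523) = 1/52227 + 5821*(-1/1523) = 1/52227 - 5821/1523 = -304011844/79541721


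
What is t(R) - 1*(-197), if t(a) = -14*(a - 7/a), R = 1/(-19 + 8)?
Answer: -9677/11 ≈ -879.73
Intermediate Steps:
R = -1/11 (R = 1/(-11) = -1/11 ≈ -0.090909)
t(a) = -14*a + 98/a
t(R) - 1*(-197) = (-14*(-1/11) + 98/(-1/11)) - 1*(-197) = (14/11 + 98*(-11)) + 197 = (14/11 - 1078) + 197 = -11844/11 + 197 = -9677/11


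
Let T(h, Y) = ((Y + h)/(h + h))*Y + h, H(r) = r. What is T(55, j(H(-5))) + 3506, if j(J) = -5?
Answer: 39146/11 ≈ 3558.7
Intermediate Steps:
T(h, Y) = h + Y*(Y + h)/(2*h) (T(h, Y) = ((Y + h)/((2*h)))*Y + h = ((Y + h)*(1/(2*h)))*Y + h = ((Y + h)/(2*h))*Y + h = Y*(Y + h)/(2*h) + h = h + Y*(Y + h)/(2*h))
T(55, j(H(-5))) + 3506 = (55 + (½)*(-5) + (½)*(-5)²/55) + 3506 = (55 - 5/2 + (½)*25*(1/55)) + 3506 = (55 - 5/2 + 5/22) + 3506 = 580/11 + 3506 = 39146/11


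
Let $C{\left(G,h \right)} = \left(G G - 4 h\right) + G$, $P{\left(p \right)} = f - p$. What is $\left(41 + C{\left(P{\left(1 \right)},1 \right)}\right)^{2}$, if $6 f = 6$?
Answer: $1369$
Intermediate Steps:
$f = 1$ ($f = \frac{1}{6} \cdot 6 = 1$)
$P{\left(p \right)} = 1 - p$
$C{\left(G,h \right)} = G + G^{2} - 4 h$ ($C{\left(G,h \right)} = \left(G^{2} - 4 h\right) + G = G + G^{2} - 4 h$)
$\left(41 + C{\left(P{\left(1 \right)},1 \right)}\right)^{2} = \left(41 + \left(\left(1 - 1\right) + \left(1 - 1\right)^{2} - 4\right)\right)^{2} = \left(41 + \left(0 + 0^{2} - 4\right)\right)^{2} = \left(41 + \left(0 + 0 - 4\right)\right)^{2} = \left(41 - 4\right)^{2} = 37^{2} = 1369$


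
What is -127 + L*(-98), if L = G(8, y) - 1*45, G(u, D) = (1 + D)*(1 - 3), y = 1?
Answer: 4675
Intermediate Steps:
G(u, D) = -2 - 2*D (G(u, D) = (1 + D)*(-2) = -2 - 2*D)
L = -49 (L = (-2 - 2*1) - 1*45 = (-2 - 2) - 45 = -4 - 45 = -49)
-127 + L*(-98) = -127 - 49*(-98) = -127 + 4802 = 4675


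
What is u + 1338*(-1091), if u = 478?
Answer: -1459280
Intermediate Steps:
u + 1338*(-1091) = 478 + 1338*(-1091) = 478 - 1459758 = -1459280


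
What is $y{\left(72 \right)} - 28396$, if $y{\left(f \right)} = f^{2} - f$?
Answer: $-23284$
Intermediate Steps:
$y{\left(72 \right)} - 28396 = 72 \left(-1 + 72\right) - 28396 = 72 \cdot 71 - 28396 = 5112 - 28396 = -23284$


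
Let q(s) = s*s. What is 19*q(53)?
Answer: 53371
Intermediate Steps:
q(s) = s²
19*q(53) = 19*53² = 19*2809 = 53371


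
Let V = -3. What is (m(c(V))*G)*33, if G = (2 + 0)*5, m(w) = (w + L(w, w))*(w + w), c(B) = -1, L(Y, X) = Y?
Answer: 1320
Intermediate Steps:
m(w) = 4*w**2 (m(w) = (w + w)*(w + w) = (2*w)*(2*w) = 4*w**2)
G = 10 (G = 2*5 = 10)
(m(c(V))*G)*33 = ((4*(-1)**2)*10)*33 = ((4*1)*10)*33 = (4*10)*33 = 40*33 = 1320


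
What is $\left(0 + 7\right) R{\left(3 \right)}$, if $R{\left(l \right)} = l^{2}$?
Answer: $63$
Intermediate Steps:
$\left(0 + 7\right) R{\left(3 \right)} = \left(0 + 7\right) 3^{2} = 7 \cdot 9 = 63$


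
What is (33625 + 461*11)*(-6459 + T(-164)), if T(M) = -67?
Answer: -252530096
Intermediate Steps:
(33625 + 461*11)*(-6459 + T(-164)) = (33625 + 461*11)*(-6459 - 67) = (33625 + 5071)*(-6526) = 38696*(-6526) = -252530096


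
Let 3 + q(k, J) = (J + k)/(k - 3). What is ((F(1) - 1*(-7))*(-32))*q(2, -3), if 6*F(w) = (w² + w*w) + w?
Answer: 480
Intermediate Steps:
q(k, J) = -3 + (J + k)/(-3 + k) (q(k, J) = -3 + (J + k)/(k - 3) = -3 + (J + k)/(-3 + k))
F(w) = w²/3 + w/6 (F(w) = ((w² + w*w) + w)/6 = ((w² + w²) + w)/6 = (2*w² + w)/6 = (w + 2*w²)/6 = w²/3 + w/6)
((F(1) - 1*(-7))*(-32))*q(2, -3) = (((⅙)*1*(1 + 2*1) - 1*(-7))*(-32))*((9 - 3 - 2*2)/(-3 + 2)) = (((⅙)*1*(1 + 2) + 7)*(-32))*((9 - 3 - 4)/(-1)) = (((⅙)*1*3 + 7)*(-32))*(-1*2) = ((½ + 7)*(-32))*(-2) = ((15/2)*(-32))*(-2) = -240*(-2) = 480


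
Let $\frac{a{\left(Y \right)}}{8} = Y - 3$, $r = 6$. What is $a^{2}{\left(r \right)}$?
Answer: $576$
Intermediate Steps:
$a{\left(Y \right)} = -24 + 8 Y$ ($a{\left(Y \right)} = 8 \left(Y - 3\right) = 8 \left(-3 + Y\right) = -24 + 8 Y$)
$a^{2}{\left(r \right)} = \left(-24 + 8 \cdot 6\right)^{2} = \left(-24 + 48\right)^{2} = 24^{2} = 576$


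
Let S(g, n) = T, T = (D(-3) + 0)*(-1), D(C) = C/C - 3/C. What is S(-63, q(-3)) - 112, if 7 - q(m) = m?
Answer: -114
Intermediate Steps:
D(C) = 1 - 3/C
q(m) = 7 - m
T = -2 (T = ((-3 - 3)/(-3) + 0)*(-1) = (-1/3*(-6) + 0)*(-1) = (2 + 0)*(-1) = 2*(-1) = -2)
S(g, n) = -2
S(-63, q(-3)) - 112 = -2 - 112 = -114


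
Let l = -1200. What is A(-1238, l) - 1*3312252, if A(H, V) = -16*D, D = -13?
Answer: -3312044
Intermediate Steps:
A(H, V) = 208 (A(H, V) = -16*(-13) = 208)
A(-1238, l) - 1*3312252 = 208 - 1*3312252 = 208 - 3312252 = -3312044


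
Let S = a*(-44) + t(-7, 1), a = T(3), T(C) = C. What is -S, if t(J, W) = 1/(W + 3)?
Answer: 527/4 ≈ 131.75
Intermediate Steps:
t(J, W) = 1/(3 + W)
a = 3
S = -527/4 (S = 3*(-44) + 1/(3 + 1) = -132 + 1/4 = -132 + ¼ = -527/4 ≈ -131.75)
-S = -1*(-527/4) = 527/4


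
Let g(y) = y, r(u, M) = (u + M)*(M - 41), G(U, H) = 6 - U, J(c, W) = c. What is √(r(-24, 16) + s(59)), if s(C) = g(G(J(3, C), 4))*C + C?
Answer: 2*√109 ≈ 20.881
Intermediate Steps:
r(u, M) = (-41 + M)*(M + u) (r(u, M) = (M + u)*(-41 + M) = (-41 + M)*(M + u))
s(C) = 4*C (s(C) = (6 - 1*3)*C + C = (6 - 3)*C + C = 3*C + C = 4*C)
√(r(-24, 16) + s(59)) = √((16² - 41*16 - 41*(-24) + 16*(-24)) + 4*59) = √((256 - 656 + 984 - 384) + 236) = √(200 + 236) = √436 = 2*√109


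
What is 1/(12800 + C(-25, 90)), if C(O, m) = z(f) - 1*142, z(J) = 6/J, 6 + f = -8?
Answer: 7/88603 ≈ 7.9004e-5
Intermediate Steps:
f = -14 (f = -6 - 8 = -14)
C(O, m) = -997/7 (C(O, m) = 6/(-14) - 1*142 = 6*(-1/14) - 142 = -3/7 - 142 = -997/7)
1/(12800 + C(-25, 90)) = 1/(12800 - 997/7) = 1/(88603/7) = 7/88603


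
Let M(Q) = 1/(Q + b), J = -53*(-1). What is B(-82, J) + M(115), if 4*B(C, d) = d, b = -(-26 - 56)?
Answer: 10445/788 ≈ 13.255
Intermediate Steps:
J = 53
b = 82 (b = -1*(-82) = 82)
B(C, d) = d/4
M(Q) = 1/(82 + Q) (M(Q) = 1/(Q + 82) = 1/(82 + Q))
B(-82, J) + M(115) = (¼)*53 + 1/(82 + 115) = 53/4 + 1/197 = 10445/788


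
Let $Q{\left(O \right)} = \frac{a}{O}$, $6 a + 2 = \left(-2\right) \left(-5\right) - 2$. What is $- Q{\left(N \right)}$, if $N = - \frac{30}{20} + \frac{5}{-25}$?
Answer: $\frac{10}{17} \approx 0.58823$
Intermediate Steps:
$N = - \frac{17}{10}$ ($N = \left(-30\right) \frac{1}{20} + 5 \left(- \frac{1}{25}\right) = - \frac{3}{2} - \frac{1}{5} = - \frac{17}{10} \approx -1.7$)
$a = 1$ ($a = - \frac{1}{3} + \frac{\left(-2\right) \left(-5\right) - 2}{6} = - \frac{1}{3} + \frac{10 - 2}{6} = - \frac{1}{3} + \frac{1}{6} \cdot 8 = - \frac{1}{3} + \frac{4}{3} = 1$)
$Q{\left(O \right)} = \frac{1}{O}$ ($Q{\left(O \right)} = 1 \frac{1}{O} = \frac{1}{O}$)
$- Q{\left(N \right)} = - \frac{1}{- \frac{17}{10}} = \left(-1\right) \left(- \frac{10}{17}\right) = \frac{10}{17}$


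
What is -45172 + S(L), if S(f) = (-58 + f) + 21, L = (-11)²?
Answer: -45088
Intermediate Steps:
L = 121
S(f) = -37 + f
-45172 + S(L) = -45172 + (-37 + 121) = -45172 + 84 = -45088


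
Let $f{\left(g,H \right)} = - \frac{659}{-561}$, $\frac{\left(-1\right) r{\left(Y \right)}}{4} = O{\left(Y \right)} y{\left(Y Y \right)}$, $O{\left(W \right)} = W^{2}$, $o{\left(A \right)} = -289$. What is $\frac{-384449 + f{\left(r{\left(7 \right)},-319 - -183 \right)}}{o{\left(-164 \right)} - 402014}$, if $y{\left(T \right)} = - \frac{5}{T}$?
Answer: $\frac{215675230}{225691983} \approx 0.95562$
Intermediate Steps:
$r{\left(Y \right)} = 20$ ($r{\left(Y \right)} = - 4 Y^{2} \left(- \frac{5}{Y Y}\right) = - 4 Y^{2} \left(- \frac{5}{Y^{2}}\right) = \left(-4\right) \left(-5\right) = 20$)
$f{\left(g,H \right)} = \frac{659}{561}$ ($f{\left(g,H \right)} = \left(-659\right) \left(- \frac{1}{561}\right) = \frac{659}{561}$)
$\frac{-384449 + f{\left(r{\left(7 \right)},-319 - -183 \right)}}{o{\left(-164 \right)} - 402014} = \frac{-384449 + \frac{659}{561}}{-289 - 402014} = - \frac{215675230}{561 \left(-402303\right)} = \left(- \frac{215675230}{561}\right) \left(- \frac{1}{402303}\right) = \frac{215675230}{225691983}$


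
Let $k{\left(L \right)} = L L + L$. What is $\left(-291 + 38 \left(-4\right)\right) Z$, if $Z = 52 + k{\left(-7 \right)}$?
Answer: $-41642$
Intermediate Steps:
$k{\left(L \right)} = L + L^{2}$ ($k{\left(L \right)} = L^{2} + L = L + L^{2}$)
$Z = 94$ ($Z = 52 - 7 \left(1 - 7\right) = 52 - -42 = 52 + 42 = 94$)
$\left(-291 + 38 \left(-4\right)\right) Z = \left(-291 + 38 \left(-4\right)\right) 94 = \left(-291 - 152\right) 94 = \left(-443\right) 94 = -41642$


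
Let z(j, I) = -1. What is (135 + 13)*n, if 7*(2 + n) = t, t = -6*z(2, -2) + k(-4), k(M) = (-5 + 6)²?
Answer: -148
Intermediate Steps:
k(M) = 1 (k(M) = 1² = 1)
t = 7 (t = -6*(-1) + 1 = 6 + 1 = 7)
n = -1 (n = -2 + (⅐)*7 = -2 + 1 = -1)
(135 + 13)*n = (135 + 13)*(-1) = 148*(-1) = -148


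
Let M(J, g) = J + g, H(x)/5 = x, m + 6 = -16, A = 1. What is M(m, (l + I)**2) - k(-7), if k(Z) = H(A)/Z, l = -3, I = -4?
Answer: 194/7 ≈ 27.714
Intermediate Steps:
m = -22 (m = -6 - 16 = -22)
H(x) = 5*x
k(Z) = 5/Z (k(Z) = (5*1)/Z = 5/Z)
M(m, (l + I)**2) - k(-7) = (-22 + (-3 - 4)**2) - 5/(-7) = (-22 + (-7)**2) - 5*(-1)/7 = (-22 + 49) - 1*(-5/7) = 27 + 5/7 = 194/7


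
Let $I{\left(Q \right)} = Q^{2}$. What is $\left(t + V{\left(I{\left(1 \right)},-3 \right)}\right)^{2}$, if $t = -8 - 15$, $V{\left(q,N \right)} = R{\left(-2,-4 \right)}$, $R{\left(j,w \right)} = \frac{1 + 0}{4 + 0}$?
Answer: $\frac{8281}{16} \approx 517.56$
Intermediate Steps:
$R{\left(j,w \right)} = \frac{1}{4}$ ($R{\left(j,w \right)} = 1 \cdot \frac{1}{4} = \frac{1}{4}$)
$V{\left(q,N \right)} = \frac{1}{4}$
$t = -23$
$\left(t + V{\left(I{\left(1 \right)},-3 \right)}\right)^{2} = \left(-23 + \frac{1}{4}\right)^{2} = \left(- \frac{91}{4}\right)^{2} = \frac{8281}{16}$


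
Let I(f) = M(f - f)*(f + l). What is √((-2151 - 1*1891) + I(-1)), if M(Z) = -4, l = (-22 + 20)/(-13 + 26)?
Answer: I*√682318/13 ≈ 63.54*I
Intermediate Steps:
l = -2/13 ≈ -0.15385
I(f) = 8/13 - 4*f (I(f) = -4*(f - 2/13) = -4*(-2/13 + f) = 8/13 - 4*f)
√((-2151 - 1*1891) + I(-1)) = √((-2151 - 1*1891) + (8/13 - 4*(-1))) = √((-2151 - 1891) + (8/13 + 4)) = √(-4042 + 60/13) = √(-52486/13) = I*√682318/13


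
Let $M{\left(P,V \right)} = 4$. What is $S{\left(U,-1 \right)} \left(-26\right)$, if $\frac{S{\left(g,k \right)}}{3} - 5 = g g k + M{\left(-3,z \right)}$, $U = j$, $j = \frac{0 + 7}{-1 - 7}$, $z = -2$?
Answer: $- \frac{20553}{32} \approx -642.28$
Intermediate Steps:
$j = - \frac{7}{8}$ ($j = \frac{7}{-8} = 7 \left(- \frac{1}{8}\right) = - \frac{7}{8} \approx -0.875$)
$U = - \frac{7}{8} \approx -0.875$
$S{\left(g,k \right)} = 27 + 3 k g^{2}$ ($S{\left(g,k \right)} = 15 + 3 \left(g g k + 4\right) = 15 + 3 \left(g^{2} k + 4\right) = 15 + 3 \left(k g^{2} + 4\right) = 15 + 3 \left(4 + k g^{2}\right) = 15 + \left(12 + 3 k g^{2}\right) = 27 + 3 k g^{2}$)
$S{\left(U,-1 \right)} \left(-26\right) = \left(27 + 3 \left(-1\right) \left(- \frac{7}{8}\right)^{2}\right) \left(-26\right) = \left(27 + 3 \left(-1\right) \frac{49}{64}\right) \left(-26\right) = \left(27 - \frac{147}{64}\right) \left(-26\right) = \frac{1581}{64} \left(-26\right) = - \frac{20553}{32}$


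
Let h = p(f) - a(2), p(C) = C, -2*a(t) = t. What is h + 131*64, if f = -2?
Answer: 8383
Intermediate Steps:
a(t) = -t/2
h = -1 (h = -2 - (-1)*2/2 = -2 - 1*(-1) = -2 + 1 = -1)
h + 131*64 = -1 + 131*64 = -1 + 8384 = 8383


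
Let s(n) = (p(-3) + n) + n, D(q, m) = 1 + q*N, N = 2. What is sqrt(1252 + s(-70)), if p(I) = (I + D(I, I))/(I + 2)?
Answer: 4*sqrt(70) ≈ 33.466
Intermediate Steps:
D(q, m) = 1 + 2*q (D(q, m) = 1 + q*2 = 1 + 2*q)
p(I) = (1 + 3*I)/(2 + I) (p(I) = (I + (1 + 2*I))/(I + 2) = (1 + 3*I)/(2 + I))
s(n) = 8 + 2*n (s(n) = ((1 + 3*(-3))/(2 - 3) + n) + n = ((1 - 9)/(-1) + n) + n = (-1*(-8) + n) + n = (8 + n) + n = 8 + 2*n)
sqrt(1252 + s(-70)) = sqrt(1252 + (8 + 2*(-70))) = sqrt(1252 + (8 - 140)) = sqrt(1252 - 132) = sqrt(1120) = 4*sqrt(70)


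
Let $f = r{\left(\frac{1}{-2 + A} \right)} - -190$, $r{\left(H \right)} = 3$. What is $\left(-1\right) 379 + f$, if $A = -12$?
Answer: $-186$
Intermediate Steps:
$f = 193$ ($f = 3 - -190 = 3 + 190 = 193$)
$\left(-1\right) 379 + f = \left(-1\right) 379 + 193 = -379 + 193 = -186$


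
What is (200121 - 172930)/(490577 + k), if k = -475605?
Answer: 27191/14972 ≈ 1.8161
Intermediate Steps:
(200121 - 172930)/(490577 + k) = (200121 - 172930)/(490577 - 475605) = 27191/14972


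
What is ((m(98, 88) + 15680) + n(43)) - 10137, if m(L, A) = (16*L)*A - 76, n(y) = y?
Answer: 143494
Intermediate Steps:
m(L, A) = -76 + 16*A*L (m(L, A) = 16*A*L - 76 = -76 + 16*A*L)
((m(98, 88) + 15680) + n(43)) - 10137 = (((-76 + 16*88*98) + 15680) + 43) - 10137 = (((-76 + 137984) + 15680) + 43) - 10137 = ((137908 + 15680) + 43) - 10137 = (153588 + 43) - 10137 = 153631 - 10137 = 143494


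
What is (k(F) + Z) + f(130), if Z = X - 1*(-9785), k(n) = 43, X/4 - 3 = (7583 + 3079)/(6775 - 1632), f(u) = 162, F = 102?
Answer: 51482934/5143 ≈ 10010.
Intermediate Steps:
X = 104364/5143 (X = 12 + 4*((7583 + 3079)/(6775 - 1632)) = 12 + 4*(10662/5143) = 12 + 42648/5143 = 104364/5143 ≈ 20.292)
Z = 50428619/5143 (Z = 104364/5143 - 1*(-9785) = 104364/5143 + 9785 = 50428619/5143 ≈ 9805.3)
(k(F) + Z) + f(130) = (43 + 50428619/5143) + 162 = 50649768/5143 + 162 = 51482934/5143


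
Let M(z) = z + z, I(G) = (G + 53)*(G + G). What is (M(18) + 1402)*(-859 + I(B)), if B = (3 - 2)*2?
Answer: -918882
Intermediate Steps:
B = 2 (B = 1*2 = 2)
I(G) = 2*G*(53 + G) (I(G) = (53 + G)*(2*G) = 2*G*(53 + G))
M(z) = 2*z
(M(18) + 1402)*(-859 + I(B)) = (2*18 + 1402)*(-859 + 2*2*(53 + 2)) = (36 + 1402)*(-859 + 2*2*55) = 1438*(-859 + 220) = 1438*(-639) = -918882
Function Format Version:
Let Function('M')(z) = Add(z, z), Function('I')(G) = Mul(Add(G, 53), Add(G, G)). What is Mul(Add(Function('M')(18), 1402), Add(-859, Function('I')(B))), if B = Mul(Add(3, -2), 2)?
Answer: -918882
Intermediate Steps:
B = 2 (B = Mul(1, 2) = 2)
Function('I')(G) = Mul(2, G, Add(53, G)) (Function('I')(G) = Mul(Add(53, G), Mul(2, G)) = Mul(2, G, Add(53, G)))
Function('M')(z) = Mul(2, z)
Mul(Add(Function('M')(18), 1402), Add(-859, Function('I')(B))) = Mul(Add(Mul(2, 18), 1402), Add(-859, Mul(2, 2, Add(53, 2)))) = Mul(Add(36, 1402), Add(-859, Mul(2, 2, 55))) = Mul(1438, Add(-859, 220)) = Mul(1438, -639) = -918882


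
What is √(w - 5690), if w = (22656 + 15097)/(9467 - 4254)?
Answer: I*√154431043221/5213 ≈ 75.384*I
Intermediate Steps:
w = 37753/5213 ≈ 7.2421
√(w - 5690) = √(37753/5213 - 5690) = √(-29624217/5213) = I*√154431043221/5213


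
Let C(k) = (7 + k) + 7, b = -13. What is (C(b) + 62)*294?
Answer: 18522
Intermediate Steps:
C(k) = 14 + k
(C(b) + 62)*294 = ((14 - 13) + 62)*294 = (1 + 62)*294 = 63*294 = 18522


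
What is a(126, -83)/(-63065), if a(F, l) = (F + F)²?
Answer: -63504/63065 ≈ -1.0070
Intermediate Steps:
a(F, l) = 4*F² (a(F, l) = (2*F)² = 4*F²)
a(126, -83)/(-63065) = (4*126²)/(-63065) = (4*15876)*(-1/63065) = 63504*(-1/63065) = -63504/63065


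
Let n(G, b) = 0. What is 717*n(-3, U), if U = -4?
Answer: 0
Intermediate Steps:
717*n(-3, U) = 717*0 = 0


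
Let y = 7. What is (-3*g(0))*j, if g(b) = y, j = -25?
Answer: 525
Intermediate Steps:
g(b) = 7
(-3*g(0))*j = -3*7*(-25) = -21*(-25) = 525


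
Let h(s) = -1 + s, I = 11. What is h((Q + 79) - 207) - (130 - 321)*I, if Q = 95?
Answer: 2067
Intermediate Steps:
h((Q + 79) - 207) - (130 - 321)*I = (-1 + ((95 + 79) - 207)) - (130 - 321)*11 = (-1 + (174 - 207)) - (-191)*11 = (-1 - 33) - 1*(-2101) = -34 + 2101 = 2067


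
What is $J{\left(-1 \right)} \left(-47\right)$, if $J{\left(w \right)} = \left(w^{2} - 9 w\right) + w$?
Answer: $-423$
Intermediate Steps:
$J{\left(w \right)} = w^{2} - 8 w$
$J{\left(-1 \right)} \left(-47\right) = - (-8 - 1) \left(-47\right) = \left(-1\right) \left(-9\right) \left(-47\right) = 9 \left(-47\right) = -423$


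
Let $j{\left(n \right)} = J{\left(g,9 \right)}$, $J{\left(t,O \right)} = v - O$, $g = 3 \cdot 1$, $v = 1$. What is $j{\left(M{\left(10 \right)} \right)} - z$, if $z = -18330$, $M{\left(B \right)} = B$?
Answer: $18322$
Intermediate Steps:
$g = 3$
$J{\left(t,O \right)} = 1 - O$
$j{\left(n \right)} = -8$ ($j{\left(n \right)} = 1 - 9 = -8$)
$j{\left(M{\left(10 \right)} \right)} - z = -8 - -18330 = -8 + 18330 = 18322$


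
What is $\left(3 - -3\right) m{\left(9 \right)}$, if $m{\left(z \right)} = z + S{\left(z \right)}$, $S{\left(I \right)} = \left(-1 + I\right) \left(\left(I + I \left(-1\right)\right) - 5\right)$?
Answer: $-186$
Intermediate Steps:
$S{\left(I \right)} = 5 - 5 I$ ($S{\left(I \right)} = \left(-1 + I\right) \left(\left(I - I\right) - 5\right) = \left(-1 + I\right) \left(0 - 5\right) = \left(-1 + I\right) \left(-5\right) = 5 - 5 I$)
$m{\left(z \right)} = 5 - 4 z$ ($m{\left(z \right)} = z - \left(-5 + 5 z\right) = 5 - 4 z$)
$\left(3 - -3\right) m{\left(9 \right)} = \left(3 - -3\right) \left(5 - 36\right) = \left(3 + 3\right) \left(5 - 36\right) = 6 \left(-31\right) = -186$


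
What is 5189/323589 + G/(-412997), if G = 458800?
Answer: -146319591767/133641286233 ≈ -1.0949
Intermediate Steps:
5189/323589 + G/(-412997) = 5189/323589 + 458800/(-412997) = 5189*(1/323589) + 458800*(-1/412997) = 5189/323589 - 458800/412997 = -146319591767/133641286233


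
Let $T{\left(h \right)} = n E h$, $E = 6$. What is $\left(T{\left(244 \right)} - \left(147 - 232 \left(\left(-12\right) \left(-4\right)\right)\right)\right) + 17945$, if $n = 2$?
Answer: $31862$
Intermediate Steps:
$T{\left(h \right)} = 12 h$ ($T{\left(h \right)} = 2 \cdot 6 h = 12 h$)
$\left(T{\left(244 \right)} - \left(147 - 232 \left(\left(-12\right) \left(-4\right)\right)\right)\right) + 17945 = \left(12 \cdot 244 - \left(147 - 232 \left(\left(-12\right) \left(-4\right)\right)\right)\right) + 17945 = \left(2928 + \left(232 \cdot 48 - 147\right)\right) + 17945 = \left(2928 + \left(11136 - 147\right)\right) + 17945 = \left(2928 + 10989\right) + 17945 = 13917 + 17945 = 31862$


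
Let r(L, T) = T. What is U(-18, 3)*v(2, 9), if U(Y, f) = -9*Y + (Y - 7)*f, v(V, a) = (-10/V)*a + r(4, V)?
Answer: -3741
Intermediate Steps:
v(V, a) = V - 10*a/V (v(V, a) = (-10/V)*a + V = -10*a/V + V = V - 10*a/V)
U(Y, f) = -9*Y + f*(-7 + Y) (U(Y, f) = -9*Y + (-7 + Y)*f = -9*Y + f*(-7 + Y))
U(-18, 3)*v(2, 9) = (-9*(-18) - 7*3 - 18*3)*(2 - 10*9/2) = (162 - 21 - 54)*(2 - 10*9*½) = 87*(2 - 45) = 87*(-43) = -3741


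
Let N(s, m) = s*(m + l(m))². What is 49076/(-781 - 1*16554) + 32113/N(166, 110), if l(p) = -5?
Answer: -17851952509/6345130050 ≈ -2.8135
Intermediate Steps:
N(s, m) = s*(-5 + m)² (N(s, m) = s*(m - 5)² = s*(-5 + m)²)
49076/(-781 - 1*16554) + 32113/N(166, 110) = 49076/(-781 - 1*16554) + 32113/((166*(-5 + 110)²)) = 49076/(-781 - 16554) + 32113/((166*105²)) = 49076/(-17335) + 32113/((166*11025)) = 49076*(-1/17335) + 32113/1830150 = -49076/17335 + 32113*(1/1830150) = -49076/17335 + 32113/1830150 = -17851952509/6345130050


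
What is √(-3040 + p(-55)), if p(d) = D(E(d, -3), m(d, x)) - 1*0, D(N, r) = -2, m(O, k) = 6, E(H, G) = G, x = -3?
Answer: 39*I*√2 ≈ 55.154*I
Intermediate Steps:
p(d) = -2 (p(d) = -2 - 1*0 = -2 + 0 = -2)
√(-3040 + p(-55)) = √(-3040 - 2) = √(-3042) = 39*I*√2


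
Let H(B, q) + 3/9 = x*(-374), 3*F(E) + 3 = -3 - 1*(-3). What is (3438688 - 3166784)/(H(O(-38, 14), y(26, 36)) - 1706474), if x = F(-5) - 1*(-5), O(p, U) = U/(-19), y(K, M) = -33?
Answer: -815712/5123911 ≈ -0.15920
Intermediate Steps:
O(p, U) = -U/19 (O(p, U) = U*(-1/19) = -U/19)
F(E) = -1 (F(E) = -1 + (-3 - 1*(-3))/3 = -1 + (-3 + 3)/3 = -1 + (⅓)*0 = -1 + 0 = -1)
x = 4 (x = -1 - 1*(-5) = -1 + 5 = 4)
H(B, q) = -4489/3 (H(B, q) = -⅓ + 4*(-374) = -⅓ - 1496 = -4489/3)
(3438688 - 3166784)/(H(O(-38, 14), y(26, 36)) - 1706474) = (3438688 - 3166784)/(-4489/3 - 1706474) = 271904/(-5123911/3) = 271904*(-3/5123911) = -815712/5123911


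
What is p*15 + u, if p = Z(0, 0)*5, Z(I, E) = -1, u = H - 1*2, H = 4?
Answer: -73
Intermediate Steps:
u = 2 (u = 4 - 1*2 = 4 - 2 = 2)
p = -5 (p = -1*5 = -5)
p*15 + u = -5*15 + 2 = -75 + 2 = -73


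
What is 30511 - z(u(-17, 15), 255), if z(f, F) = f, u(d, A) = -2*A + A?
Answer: 30526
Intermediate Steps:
u(d, A) = -A
30511 - z(u(-17, 15), 255) = 30511 - (-1)*15 = 30511 - 1*(-15) = 30511 + 15 = 30526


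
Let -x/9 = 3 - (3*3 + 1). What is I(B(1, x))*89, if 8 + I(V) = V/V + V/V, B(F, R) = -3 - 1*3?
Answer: -534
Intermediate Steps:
x = 63 (x = -9*(3 - (3*3 + 1)) = -9*(3 - (9 + 1)) = -9*(3 - 1*10) = -9*(3 - 10) = -9*(-7) = 63)
B(F, R) = -6 (B(F, R) = -3 - 3 = -6)
I(V) = -6 (I(V) = -8 + (V/V + V/V) = -8 + (1 + 1) = -8 + 2 = -6)
I(B(1, x))*89 = -6*89 = -534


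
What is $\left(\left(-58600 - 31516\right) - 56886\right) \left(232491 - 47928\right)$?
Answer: $-27131130126$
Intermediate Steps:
$\left(\left(-58600 - 31516\right) - 56886\right) \left(232491 - 47928\right) = \left(\left(-58600 - 31516\right) - 56886\right) 184563 = \left(-90116 - 56886\right) 184563 = \left(-147002\right) 184563 = -27131130126$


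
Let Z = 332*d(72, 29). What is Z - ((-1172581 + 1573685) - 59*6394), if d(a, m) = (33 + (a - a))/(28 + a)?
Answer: -593711/25 ≈ -23748.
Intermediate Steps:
d(a, m) = 33/(28 + a) (d(a, m) = (33 + 0)/(28 + a) = 33/(28 + a))
Z = 2739/25 (Z = 332*(33/(28 + 72)) = 332*(33/100) = 2739/25 ≈ 109.56)
Z - ((-1172581 + 1573685) - 59*6394) = 2739/25 - ((-1172581 + 1573685) - 59*6394) = 2739/25 - (401104 - 377246) = 2739/25 - 1*23858 = 2739/25 - 23858 = -593711/25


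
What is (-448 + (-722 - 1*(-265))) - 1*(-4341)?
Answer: 3436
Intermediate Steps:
(-448 + (-722 - 1*(-265))) - 1*(-4341) = (-448 + (-722 + 265)) + 4341 = (-448 - 457) + 4341 = -905 + 4341 = 3436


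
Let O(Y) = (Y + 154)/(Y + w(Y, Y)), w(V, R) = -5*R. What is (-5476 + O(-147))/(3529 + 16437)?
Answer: -459983/1677144 ≈ -0.27427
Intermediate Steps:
O(Y) = -(154 + Y)/(4*Y) (O(Y) = (Y + 154)/(Y - 5*Y) = (154 + Y)/((-4*Y)) = (154 + Y)*(-1/(4*Y)) = -(154 + Y)/(4*Y))
(-5476 + O(-147))/(3529 + 16437) = (-5476 + (¼)*(-154 - 1*(-147))/(-147))/(3529 + 16437) = (-5476 + (¼)*(-1/147)*(-154 + 147))/19966 = (-5476 + (¼)*(-1/147)*(-7))*(1/19966) = (-5476 + 1/84)*(1/19966) = -459983/84*1/19966 = -459983/1677144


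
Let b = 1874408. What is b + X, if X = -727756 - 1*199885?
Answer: 946767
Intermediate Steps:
X = -927641 (X = -727756 - 199885 = -927641)
b + X = 1874408 - 927641 = 946767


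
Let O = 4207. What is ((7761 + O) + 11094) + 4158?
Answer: 27220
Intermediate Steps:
((7761 + O) + 11094) + 4158 = ((7761 + 4207) + 11094) + 4158 = (11968 + 11094) + 4158 = 23062 + 4158 = 27220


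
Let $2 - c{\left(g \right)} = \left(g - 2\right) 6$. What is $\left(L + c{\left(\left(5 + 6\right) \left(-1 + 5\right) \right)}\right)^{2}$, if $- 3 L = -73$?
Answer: $\frac{458329}{9} \approx 50925.0$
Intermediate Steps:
$L = \frac{73}{3}$ ($L = \left(- \frac{1}{3}\right) \left(-73\right) = \frac{73}{3} \approx 24.333$)
$c{\left(g \right)} = 14 - 6 g$ ($c{\left(g \right)} = 2 - \left(g - 2\right) 6 = 2 - \left(-2 + g\right) 6 = 2 - \left(-12 + 6 g\right) = 14 - 6 g$)
$\left(L + c{\left(\left(5 + 6\right) \left(-1 + 5\right) \right)}\right)^{2} = \left(\frac{73}{3} + \left(14 - 6 \left(5 + 6\right) \left(-1 + 5\right)\right)\right)^{2} = \left(\frac{73}{3} + \left(14 - 6 \cdot 11 \cdot 4\right)\right)^{2} = \left(\frac{73}{3} + \left(14 - 264\right)\right)^{2} = \left(\frac{73}{3} - 250\right)^{2} = \left(- \frac{677}{3}\right)^{2} = \frac{458329}{9}$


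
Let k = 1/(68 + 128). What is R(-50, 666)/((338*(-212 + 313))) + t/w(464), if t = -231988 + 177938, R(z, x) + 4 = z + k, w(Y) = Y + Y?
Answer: -22603810339/388080784 ≈ -58.245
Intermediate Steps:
w(Y) = 2*Y
k = 1/196 ≈ 0.0051020
R(z, x) = -783/196 + z (R(z, x) = -4 + (z + 1/196) = -4 + (1/196 + z) = -783/196 + z)
t = -54050
R(-50, 666)/((338*(-212 + 313))) + t/w(464) = (-783/196 - 50)/((338*(-212 + 313))) - 54050/(2*464) = -10583/(196*(338*101)) - 54050/928 = -10583/196/34138 - 54050*1/928 = -10583/196*1/34138 - 27025/464 = -10583/6691048 - 27025/464 = -22603810339/388080784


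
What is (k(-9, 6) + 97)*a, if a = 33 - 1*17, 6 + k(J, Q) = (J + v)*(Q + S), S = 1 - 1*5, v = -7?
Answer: 944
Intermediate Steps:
S = -4 (S = 1 - 5 = -4)
k(J, Q) = -6 + (-7 + J)*(-4 + Q) (k(J, Q) = -6 + (J - 7)*(Q - 4) = -6 + (-7 + J)*(-4 + Q))
a = 16 (a = 33 - 17 = 16)
(k(-9, 6) + 97)*a = ((22 - 7*6 - 4*(-9) - 9*6) + 97)*16 = ((22 - 42 + 36 - 54) + 97)*16 = (-38 + 97)*16 = 59*16 = 944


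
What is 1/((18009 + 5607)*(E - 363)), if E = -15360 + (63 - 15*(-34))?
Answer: -1/357782400 ≈ -2.7950e-9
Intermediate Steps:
E = -14787 (E = -15360 + (63 + 510) = -15360 + 573 = -14787)
1/((18009 + 5607)*(E - 363)) = 1/((18009 + 5607)*(-14787 - 363)) = 1/(23616*(-15150)) = 1/(-357782400) = -1/357782400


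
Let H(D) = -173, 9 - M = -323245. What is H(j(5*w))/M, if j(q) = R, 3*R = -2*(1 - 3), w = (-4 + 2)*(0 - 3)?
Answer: -173/323254 ≈ -0.00053518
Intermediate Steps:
w = 6 (w = -2*(-3) = 6)
R = 4/3 (R = (-2*(1 - 3))/3 = (-2*(-2))/3 = (⅓)*4 = 4/3 ≈ 1.3333)
M = 323254 (M = 9 - 1*(-323245) = 9 + 323245 = 323254)
j(q) = 4/3
H(j(5*w))/M = -173/323254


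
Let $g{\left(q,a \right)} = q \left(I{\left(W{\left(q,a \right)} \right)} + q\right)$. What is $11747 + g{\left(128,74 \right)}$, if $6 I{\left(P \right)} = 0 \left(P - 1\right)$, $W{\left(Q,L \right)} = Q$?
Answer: $28131$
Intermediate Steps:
$I{\left(P \right)} = 0$ ($I{\left(P \right)} = \frac{0 \left(P - 1\right)}{6} = \frac{0 \left(-1 + P\right)}{6} = \frac{1}{6} \cdot 0 = 0$)
$g{\left(q,a \right)} = q^{2}$ ($g{\left(q,a \right)} = q \left(0 + q\right) = q q = q^{2}$)
$11747 + g{\left(128,74 \right)} = 11747 + 128^{2} = 11747 + 16384 = 28131$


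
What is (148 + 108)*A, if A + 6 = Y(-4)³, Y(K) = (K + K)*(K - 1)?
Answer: 16382464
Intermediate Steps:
Y(K) = 2*K*(-1 + K) (Y(K) = (2*K)*(-1 + K) = 2*K*(-1 + K))
A = 63994 (A = -6 + (2*(-4)*(-1 - 4))³ = -6 + (2*(-4)*(-5))³ = -6 + 40³ = -6 + 64000 = 63994)
(148 + 108)*A = (148 + 108)*63994 = 256*63994 = 16382464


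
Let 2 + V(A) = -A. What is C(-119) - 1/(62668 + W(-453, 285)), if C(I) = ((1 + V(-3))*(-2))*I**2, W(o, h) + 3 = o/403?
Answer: -1430461633451/25253542 ≈ -56644.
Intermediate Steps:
V(A) = -2 - A
W(o, h) = -3 + o/403
C(I) = -4*I**2 (C(I) = ((1 + (-2 - 1*(-3)))*(-2))*I**2 = ((1 + (-2 + 3))*(-2))*I**2 = ((1 + 1)*(-2))*I**2 = (2*(-2))*I**2 = -4*I**2)
C(-119) - 1/(62668 + W(-453, 285)) = -4*(-119)**2 - 1/(62668 + (-3 + (1/403)*(-453))) = -4*14161 - 1/(62668 + (-3 - 453/403)) = -56644 - 1/(62668 - 1662/403) = -56644 - 1/25253542/403 = -56644 - 1*403/25253542 = -56644 - 403/25253542 = -1430461633451/25253542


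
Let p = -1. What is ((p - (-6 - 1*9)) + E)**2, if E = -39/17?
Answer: 39601/289 ≈ 137.03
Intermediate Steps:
E = -39/17 (E = -39*1/17 = -39/17 ≈ -2.2941)
((p - (-6 - 1*9)) + E)**2 = ((-1 - (-6 - 1*9)) - 39/17)**2 = ((-1 - (-6 - 9)) - 39/17)**2 = ((-1 - 1*(-15)) - 39/17)**2 = ((-1 + 15) - 39/17)**2 = (14 - 39/17)**2 = (199/17)**2 = 39601/289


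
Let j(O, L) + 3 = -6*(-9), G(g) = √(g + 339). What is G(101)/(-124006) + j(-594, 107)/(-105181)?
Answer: -51/105181 - √110/62003 ≈ -0.00065403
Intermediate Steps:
G(g) = √(339 + g)
j(O, L) = 51 (j(O, L) = -3 - 6*(-9) = -3 + 54 = 51)
G(101)/(-124006) + j(-594, 107)/(-105181) = √(339 + 101)/(-124006) + 51/(-105181) = √440*(-1/124006) + 51*(-1/105181) = (2*√110)*(-1/124006) - 51/105181 = -√110/62003 - 51/105181 = -51/105181 - √110/62003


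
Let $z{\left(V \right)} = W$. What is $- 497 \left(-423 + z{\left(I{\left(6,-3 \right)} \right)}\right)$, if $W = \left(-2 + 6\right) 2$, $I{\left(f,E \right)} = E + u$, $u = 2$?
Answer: $206255$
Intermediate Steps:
$I{\left(f,E \right)} = 2 + E$ ($I{\left(f,E \right)} = E + 2 = 2 + E$)
$W = 8$ ($W = 4 \cdot 2 = 8$)
$z{\left(V \right)} = 8$
$- 497 \left(-423 + z{\left(I{\left(6,-3 \right)} \right)}\right) = - 497 \left(-423 + 8\right) = \left(-497\right) \left(-415\right) = 206255$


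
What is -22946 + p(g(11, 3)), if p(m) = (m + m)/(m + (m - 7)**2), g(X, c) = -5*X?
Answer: -86942504/3789 ≈ -22946.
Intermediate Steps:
p(m) = 2*m/(m + (-7 + m)**2) (p(m) = (2*m)/(m + (-7 + m)**2) = 2*m/(m + (-7 + m)**2))
-22946 + p(g(11, 3)) = -22946 + 2*(-5*11)/(-5*11 + (-7 - 5*11)**2) = -22946 + 2*(-55)/(-55 + (-7 - 55)**2) = -22946 + 2*(-55)/(-55 + (-62)**2) = -22946 + 2*(-55)/(-55 + 3844) = -22946 + 2*(-55)/3789 = -22946 + 2*(-55)*(1/3789) = -22946 - 110/3789 = -86942504/3789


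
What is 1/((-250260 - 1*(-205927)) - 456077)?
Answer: -1/500410 ≈ -1.9984e-6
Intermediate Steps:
1/((-250260 - 1*(-205927)) - 456077) = 1/((-250260 + 205927) - 456077) = 1/(-44333 - 456077) = 1/(-500410) = -1/500410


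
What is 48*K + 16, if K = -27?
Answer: -1280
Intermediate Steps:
48*K + 16 = 48*(-27) + 16 = -1296 + 16 = -1280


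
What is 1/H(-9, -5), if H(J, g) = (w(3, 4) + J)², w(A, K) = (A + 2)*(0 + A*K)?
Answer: 1/2601 ≈ 0.00038447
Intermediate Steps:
w(A, K) = A*K*(2 + A) (w(A, K) = (2 + A)*(A*K) = A*K*(2 + A))
H(J, g) = (60 + J)² (H(J, g) = (3*4*(2 + 3) + J)² = (3*4*5 + J)² = (60 + J)²)
1/H(-9, -5) = 1/((60 - 9)²) = 1/(51²) = 1/2601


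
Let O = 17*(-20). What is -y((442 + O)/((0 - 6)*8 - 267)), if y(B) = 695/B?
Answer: 72975/34 ≈ 2146.3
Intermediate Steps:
O = -340
-y((442 + O)/((0 - 6)*8 - 267)) = -695/((442 - 340)/((0 - 6)*8 - 267)) = -695/(102/(-6*8 - 267)) = -695/(102/(-48 - 267)) = -695/(102/(-315)) = -695/(102*(-1/315)) = -695/(-34/105) = -695*(-105)/34 = -1*(-72975/34) = 72975/34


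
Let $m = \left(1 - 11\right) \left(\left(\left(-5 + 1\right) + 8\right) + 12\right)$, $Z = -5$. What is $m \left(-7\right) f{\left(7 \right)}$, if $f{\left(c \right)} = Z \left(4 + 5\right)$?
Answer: $-50400$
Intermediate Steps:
$f{\left(c \right)} = -45$ ($f{\left(c \right)} = - 5 \left(4 + 5\right) = \left(-5\right) 9 = -45$)
$m = -160$ ($m = - 10 \left(\left(-4 + 8\right) + 12\right) = - 10 \left(4 + 12\right) = \left(-10\right) 16 = -160$)
$m \left(-7\right) f{\left(7 \right)} = \left(-160\right) \left(-7\right) \left(-45\right) = 1120 \left(-45\right) = -50400$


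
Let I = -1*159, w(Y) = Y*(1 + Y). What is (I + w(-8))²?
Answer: 10609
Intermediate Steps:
I = -159
(I + w(-8))² = (-159 - 8*(1 - 8))² = (-159 - 8*(-7))² = (-159 + 56)² = (-103)² = 10609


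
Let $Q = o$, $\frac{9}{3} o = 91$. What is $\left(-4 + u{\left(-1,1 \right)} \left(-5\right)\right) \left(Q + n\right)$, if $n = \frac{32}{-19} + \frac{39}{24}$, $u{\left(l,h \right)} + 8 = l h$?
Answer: $\frac{566005}{456} \approx 1241.2$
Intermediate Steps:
$o = \frac{91}{3}$ ($o = \frac{1}{3} \cdot 91 = \frac{91}{3} \approx 30.333$)
$u{\left(l,h \right)} = -8 + h l$ ($u{\left(l,h \right)} = -8 + l h = -8 + h l$)
$Q = \frac{91}{3} \approx 30.333$
$n = - \frac{9}{152}$ ($n = 32 \left(- \frac{1}{19}\right) + 39 \cdot \frac{1}{24} = - \frac{32}{19} + \frac{13}{8} = - \frac{9}{152} \approx -0.059211$)
$\left(-4 + u{\left(-1,1 \right)} \left(-5\right)\right) \left(Q + n\right) = \left(-4 + \left(-8 + 1 \left(-1\right)\right) \left(-5\right)\right) \left(\frac{91}{3} - \frac{9}{152}\right) = \left(-4 + \left(-8 - 1\right) \left(-5\right)\right) \frac{13805}{456} = \left(-4 - -45\right) \frac{13805}{456} = \left(-4 + 45\right) \frac{13805}{456} = 41 \cdot \frac{13805}{456} = \frac{566005}{456}$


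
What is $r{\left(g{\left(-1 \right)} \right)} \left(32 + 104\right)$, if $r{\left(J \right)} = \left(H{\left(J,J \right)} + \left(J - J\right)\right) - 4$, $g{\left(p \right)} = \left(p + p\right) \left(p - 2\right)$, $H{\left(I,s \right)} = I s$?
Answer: $4352$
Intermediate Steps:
$g{\left(p \right)} = 2 p \left(-2 + p\right)$
$r{\left(J \right)} = -4 + J^{2}$ ($r{\left(J \right)} = \left(J J + \left(J - J\right)\right) - 4 = \left(J^{2} + 0\right) - 4 = J^{2} - 4 = -4 + J^{2}$)
$r{\left(g{\left(-1 \right)} \right)} \left(32 + 104\right) = \left(-4 + \left(2 \left(-1\right) \left(-2 - 1\right)\right)^{2}\right) \left(32 + 104\right) = \left(-4 + \left(2 \left(-1\right) \left(-3\right)\right)^{2}\right) 136 = \left(-4 + 6^{2}\right) 136 = \left(-4 + 36\right) 136 = 32 \cdot 136 = 4352$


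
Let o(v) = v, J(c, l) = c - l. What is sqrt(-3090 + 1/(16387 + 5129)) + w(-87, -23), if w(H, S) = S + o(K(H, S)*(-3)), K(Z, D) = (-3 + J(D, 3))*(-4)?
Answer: -371 + I*sqrt(357619797381)/10758 ≈ -371.0 + 55.588*I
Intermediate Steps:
K(Z, D) = 24 - 4*D (K(Z, D) = (-3 + (D - 1*3))*(-4) = (-3 + (D - 3))*(-4) = (-3 + (-3 + D))*(-4) = (-6 + D)*(-4) = 24 - 4*D)
w(H, S) = -72 + 13*S (w(H, S) = S + (24 - 4*S)*(-3) = S + (-72 + 12*S) = -72 + 13*S)
sqrt(-3090 + 1/(16387 + 5129)) + w(-87, -23) = sqrt(-3090 + 1/(16387 + 5129)) + (-72 + 13*(-23)) = sqrt(-3090 + 1/21516) + (-72 - 299) = sqrt(-3090 + 1/21516) - 371 = sqrt(-66484439/21516) - 371 = I*sqrt(357619797381)/10758 - 371 = -371 + I*sqrt(357619797381)/10758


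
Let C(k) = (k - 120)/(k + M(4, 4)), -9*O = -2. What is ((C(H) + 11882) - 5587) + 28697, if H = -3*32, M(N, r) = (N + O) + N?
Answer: 13822812/395 ≈ 34994.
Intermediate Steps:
O = 2/9 (O = -1/9*(-2) = 2/9 ≈ 0.22222)
M(N, r) = 2/9 + 2*N (M(N, r) = (N + 2/9) + N = (2/9 + N) + N = 2/9 + 2*N)
H = -96
C(k) = (-120 + k)/(74/9 + k) (C(k) = (k - 120)/(k + (2/9 + 2*4)) = (-120 + k)/(k + (2/9 + 8)) = (-120 + k)/(k + 74/9) = (-120 + k)/(74/9 + k))
((C(H) + 11882) - 5587) + 28697 = ((9*(-120 - 96)/(74 + 9*(-96)) + 11882) - 5587) + 28697 = ((9*(-216)/(74 - 864) + 11882) - 5587) + 28697 = ((9*(-216)/(-790) + 11882) - 5587) + 28697 = ((9*(-1/790)*(-216) + 11882) - 5587) + 28697 = ((972/395 + 11882) - 5587) + 28697 = (4694362/395 - 5587) + 28697 = 2487497/395 + 28697 = 13822812/395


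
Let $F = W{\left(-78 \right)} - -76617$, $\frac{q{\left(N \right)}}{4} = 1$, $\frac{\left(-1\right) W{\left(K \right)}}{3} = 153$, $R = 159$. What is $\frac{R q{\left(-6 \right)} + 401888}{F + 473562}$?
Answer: $\frac{100631}{137430} \approx 0.73223$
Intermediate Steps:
$W{\left(K \right)} = -459$ ($W{\left(K \right)} = \left(-3\right) 153 = -459$)
$q{\left(N \right)} = 4$ ($q{\left(N \right)} = 4 \cdot 1 = 4$)
$F = 76158$ ($F = -459 - -76617 = -459 + 76617 = 76158$)
$\frac{R q{\left(-6 \right)} + 401888}{F + 473562} = \frac{159 \cdot 4 + 401888}{76158 + 473562} = \frac{636 + 401888}{549720} = 402524 \cdot \frac{1}{549720} = \frac{100631}{137430}$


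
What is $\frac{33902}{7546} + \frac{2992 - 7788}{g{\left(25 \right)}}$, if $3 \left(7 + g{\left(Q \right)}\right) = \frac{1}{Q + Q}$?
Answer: $\frac{248370709}{359807} \approx 690.29$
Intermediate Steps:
$g{\left(Q \right)} = -7 + \frac{1}{6 Q}$ ($g{\left(Q \right)} = -7 + \frac{1}{3 \left(Q + Q\right)} = -7 + \frac{1}{3 \cdot 2 Q} = -7 + \frac{\frac{1}{2} \frac{1}{Q}}{3} = -7 + \frac{1}{6 Q}$)
$\frac{33902}{7546} + \frac{2992 - 7788}{g{\left(25 \right)}} = \frac{33902}{7546} + \frac{2992 - 7788}{-7 + \frac{1}{6 \cdot 25}} = 33902 \cdot \frac{1}{7546} - \frac{4796}{-7 + \frac{1}{6} \cdot \frac{1}{25}} = \frac{1541}{343} - \frac{4796}{-7 + \frac{1}{150}} = \frac{1541}{343} - \frac{4796}{- \frac{1049}{150}} = \frac{1541}{343} - - \frac{719400}{1049} = \frac{1541}{343} + \frac{719400}{1049} = \frac{248370709}{359807}$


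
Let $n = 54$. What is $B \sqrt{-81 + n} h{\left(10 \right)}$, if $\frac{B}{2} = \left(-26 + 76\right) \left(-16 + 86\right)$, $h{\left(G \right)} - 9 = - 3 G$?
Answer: $- 441000 i \sqrt{3} \approx - 7.6383 \cdot 10^{5} i$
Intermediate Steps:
$h{\left(G \right)} = 9 - 3 G$
$B = 7000$ ($B = 2 \left(-26 + 76\right) \left(-16 + 86\right) = 2 \cdot 50 \cdot 70 = 2 \cdot 3500 = 7000$)
$B \sqrt{-81 + n} h{\left(10 \right)} = 7000 \sqrt{-81 + 54} \left(9 - 30\right) = 7000 \sqrt{-27} \left(9 - 30\right) = 7000 \cdot 3 i \sqrt{3} \left(-21\right) = 21000 i \sqrt{3} \left(-21\right) = - 441000 i \sqrt{3}$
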